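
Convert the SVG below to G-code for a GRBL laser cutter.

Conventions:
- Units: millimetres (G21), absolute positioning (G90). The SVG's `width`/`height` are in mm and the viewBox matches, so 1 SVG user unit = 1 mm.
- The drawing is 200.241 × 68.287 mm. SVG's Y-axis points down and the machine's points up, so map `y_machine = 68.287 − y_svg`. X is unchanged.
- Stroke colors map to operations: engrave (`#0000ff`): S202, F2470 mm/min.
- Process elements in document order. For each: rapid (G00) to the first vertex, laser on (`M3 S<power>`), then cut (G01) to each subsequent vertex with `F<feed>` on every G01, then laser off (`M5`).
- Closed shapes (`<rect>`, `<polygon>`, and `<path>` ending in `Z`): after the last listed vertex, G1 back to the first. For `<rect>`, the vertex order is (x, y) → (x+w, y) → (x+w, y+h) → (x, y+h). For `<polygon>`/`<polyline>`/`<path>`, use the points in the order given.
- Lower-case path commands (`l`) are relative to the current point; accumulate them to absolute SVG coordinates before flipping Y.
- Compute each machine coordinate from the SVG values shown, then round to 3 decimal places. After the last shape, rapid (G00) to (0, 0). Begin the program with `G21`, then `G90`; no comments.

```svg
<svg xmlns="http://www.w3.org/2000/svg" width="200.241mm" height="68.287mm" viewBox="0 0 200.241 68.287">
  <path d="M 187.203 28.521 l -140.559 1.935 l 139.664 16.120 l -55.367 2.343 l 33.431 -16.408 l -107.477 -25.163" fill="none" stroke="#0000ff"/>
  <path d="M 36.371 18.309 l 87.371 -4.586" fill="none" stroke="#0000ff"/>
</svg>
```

G21
G90
G00 X187.203 Y39.766
M3 S202
G01 X46.644 Y37.831 F2470
G01 X186.308 Y21.711 F2470
G01 X130.941 Y19.368 F2470
G01 X164.372 Y35.776 F2470
G01 X56.895 Y60.939 F2470
M5
G00 X36.371 Y49.978
M3 S202
G01 X123.742 Y54.564 F2470
M5
G00 X0.000 Y0.000

1 u = 1 mm; y_m = 68.287 − y.

[1] `<path>` open polyline, #0000ff→engrave S202 F2470: (187.203,39.766) → (46.644,37.831) → (186.308,21.711) → (130.941,19.368) → (164.372,35.776) → (56.895,60.939)

[2] `<path>` line segment, #0000ff→engrave S202 F2470: (36.371,49.978) → (123.742,54.564)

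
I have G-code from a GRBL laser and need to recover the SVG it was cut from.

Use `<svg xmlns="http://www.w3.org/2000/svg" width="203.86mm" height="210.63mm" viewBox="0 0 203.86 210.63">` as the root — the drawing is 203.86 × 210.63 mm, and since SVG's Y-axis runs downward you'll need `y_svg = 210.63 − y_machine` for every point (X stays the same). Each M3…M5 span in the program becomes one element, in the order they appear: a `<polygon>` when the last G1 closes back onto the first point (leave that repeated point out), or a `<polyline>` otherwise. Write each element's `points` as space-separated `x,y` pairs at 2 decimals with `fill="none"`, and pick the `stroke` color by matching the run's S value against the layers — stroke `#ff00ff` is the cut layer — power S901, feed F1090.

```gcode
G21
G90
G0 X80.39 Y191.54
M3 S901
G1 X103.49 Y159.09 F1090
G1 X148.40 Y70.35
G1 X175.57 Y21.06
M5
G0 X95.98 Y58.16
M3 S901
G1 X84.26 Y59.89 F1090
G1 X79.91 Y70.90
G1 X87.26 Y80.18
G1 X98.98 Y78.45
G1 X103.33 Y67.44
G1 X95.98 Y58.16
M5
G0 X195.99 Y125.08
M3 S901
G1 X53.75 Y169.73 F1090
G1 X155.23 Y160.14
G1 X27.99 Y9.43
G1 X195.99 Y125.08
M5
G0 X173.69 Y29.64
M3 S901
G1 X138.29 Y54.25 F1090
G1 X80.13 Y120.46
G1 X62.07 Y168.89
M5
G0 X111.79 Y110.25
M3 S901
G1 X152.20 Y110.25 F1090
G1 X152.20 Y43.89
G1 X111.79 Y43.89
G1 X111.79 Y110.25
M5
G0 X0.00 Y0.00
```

y_svg = 210.63 − y_m. Every run uses S901, so all elements get stroke `#ff00ff` (cut).

[1] open run; points: 80.39,19.09 103.49,51.54 148.40,140.28 175.57,189.57

[2] closed run; points: 95.98,152.47 84.26,150.74 79.91,139.73 87.26,130.45 98.98,132.18 103.33,143.19

[3] closed run; points: 195.99,85.55 53.75,40.90 155.23,50.49 27.99,201.20

[4] open run; points: 173.69,180.99 138.29,156.38 80.13,90.17 62.07,41.74

[5] closed run; points: 111.79,100.38 152.20,100.38 152.20,166.74 111.79,166.74

<svg xmlns="http://www.w3.org/2000/svg" width="203.86mm" height="210.63mm" viewBox="0 0 203.86 210.63">
  <polyline points="80.39,19.09 103.49,51.54 148.40,140.28 175.57,189.57" fill="none" stroke="#ff00ff"/>
  <polygon points="95.98,152.47 84.26,150.74 79.91,139.73 87.26,130.45 98.98,132.18 103.33,143.19" fill="none" stroke="#ff00ff"/>
  <polygon points="195.99,85.55 53.75,40.90 155.23,50.49 27.99,201.20" fill="none" stroke="#ff00ff"/>
  <polyline points="173.69,180.99 138.29,156.38 80.13,90.17 62.07,41.74" fill="none" stroke="#ff00ff"/>
  <polygon points="111.79,100.38 152.20,100.38 152.20,166.74 111.79,166.74" fill="none" stroke="#ff00ff"/>
</svg>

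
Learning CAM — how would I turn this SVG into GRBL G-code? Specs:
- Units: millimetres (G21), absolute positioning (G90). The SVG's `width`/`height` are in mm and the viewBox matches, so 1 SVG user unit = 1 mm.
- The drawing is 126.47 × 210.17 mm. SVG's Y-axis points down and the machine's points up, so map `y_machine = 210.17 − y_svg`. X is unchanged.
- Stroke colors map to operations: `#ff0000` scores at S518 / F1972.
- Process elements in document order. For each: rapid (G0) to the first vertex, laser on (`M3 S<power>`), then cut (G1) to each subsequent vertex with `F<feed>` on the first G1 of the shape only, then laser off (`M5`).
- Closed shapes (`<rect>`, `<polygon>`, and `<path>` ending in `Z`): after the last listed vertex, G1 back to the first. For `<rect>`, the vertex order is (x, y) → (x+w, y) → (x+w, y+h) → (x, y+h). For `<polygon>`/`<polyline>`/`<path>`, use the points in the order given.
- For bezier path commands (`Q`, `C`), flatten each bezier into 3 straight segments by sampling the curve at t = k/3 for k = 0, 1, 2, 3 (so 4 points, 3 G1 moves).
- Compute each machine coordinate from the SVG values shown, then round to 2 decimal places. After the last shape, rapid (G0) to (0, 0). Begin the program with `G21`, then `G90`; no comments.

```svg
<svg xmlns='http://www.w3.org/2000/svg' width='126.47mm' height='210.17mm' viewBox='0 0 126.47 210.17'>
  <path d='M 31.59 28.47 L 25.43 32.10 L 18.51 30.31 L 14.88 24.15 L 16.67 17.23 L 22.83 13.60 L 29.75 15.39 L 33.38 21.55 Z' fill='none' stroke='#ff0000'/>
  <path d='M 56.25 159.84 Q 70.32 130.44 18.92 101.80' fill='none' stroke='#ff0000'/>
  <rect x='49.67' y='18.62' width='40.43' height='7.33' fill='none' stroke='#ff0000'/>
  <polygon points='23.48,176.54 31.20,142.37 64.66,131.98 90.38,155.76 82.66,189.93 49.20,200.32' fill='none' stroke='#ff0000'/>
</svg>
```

1 u = 1 mm; y_m = 210.17 − y.

[1] `<path>` regular polygon, #ff0000→score S518 F1972: (31.59,181.70) → (25.43,178.07) → (18.51,179.86) → (14.88,186.02) → (16.67,192.94) → (22.83,196.57) → (29.75,194.78) → (33.38,188.62) → (31.59,181.70) (closed)

[2] `<path>` quadratic bezier, #ff0000→score S518 F1972: (56.25,50.33) → (58.36,69.85) → (45.91,89.19) → (18.92,108.37)

[3] `<rect>` rectangle, #ff0000→score S518 F1972: (49.67,191.55) → (90.10,191.55) → (90.10,184.22) → (49.67,184.22) → (49.67,191.55) (closed)

[4] `<polygon>` regular polygon, #ff0000→score S518 F1972: (23.48,33.63) → (31.20,67.80) → (64.66,78.19) → (90.38,54.41) → (82.66,20.24) → (49.20,9.85) → (23.48,33.63) (closed)

G21
G90
G0 X31.59 Y181.70
M3 S518
G1 X25.43 Y178.07 F1972
G1 X18.51 Y179.86
G1 X14.88 Y186.02
G1 X16.67 Y192.94
G1 X22.83 Y196.57
G1 X29.75 Y194.78
G1 X33.38 Y188.62
G1 X31.59 Y181.70
M5
G0 X56.25 Y50.33
M3 S518
G1 X58.36 Y69.85 F1972
G1 X45.91 Y89.19
G1 X18.92 Y108.37
M5
G0 X49.67 Y191.55
M3 S518
G1 X90.10 Y191.55 F1972
G1 X90.10 Y184.22
G1 X49.67 Y184.22
G1 X49.67 Y191.55
M5
G0 X23.48 Y33.63
M3 S518
G1 X31.20 Y67.80 F1972
G1 X64.66 Y78.19
G1 X90.38 Y54.41
G1 X82.66 Y20.24
G1 X49.20 Y9.85
G1 X23.48 Y33.63
M5
G0 X0.00 Y0.00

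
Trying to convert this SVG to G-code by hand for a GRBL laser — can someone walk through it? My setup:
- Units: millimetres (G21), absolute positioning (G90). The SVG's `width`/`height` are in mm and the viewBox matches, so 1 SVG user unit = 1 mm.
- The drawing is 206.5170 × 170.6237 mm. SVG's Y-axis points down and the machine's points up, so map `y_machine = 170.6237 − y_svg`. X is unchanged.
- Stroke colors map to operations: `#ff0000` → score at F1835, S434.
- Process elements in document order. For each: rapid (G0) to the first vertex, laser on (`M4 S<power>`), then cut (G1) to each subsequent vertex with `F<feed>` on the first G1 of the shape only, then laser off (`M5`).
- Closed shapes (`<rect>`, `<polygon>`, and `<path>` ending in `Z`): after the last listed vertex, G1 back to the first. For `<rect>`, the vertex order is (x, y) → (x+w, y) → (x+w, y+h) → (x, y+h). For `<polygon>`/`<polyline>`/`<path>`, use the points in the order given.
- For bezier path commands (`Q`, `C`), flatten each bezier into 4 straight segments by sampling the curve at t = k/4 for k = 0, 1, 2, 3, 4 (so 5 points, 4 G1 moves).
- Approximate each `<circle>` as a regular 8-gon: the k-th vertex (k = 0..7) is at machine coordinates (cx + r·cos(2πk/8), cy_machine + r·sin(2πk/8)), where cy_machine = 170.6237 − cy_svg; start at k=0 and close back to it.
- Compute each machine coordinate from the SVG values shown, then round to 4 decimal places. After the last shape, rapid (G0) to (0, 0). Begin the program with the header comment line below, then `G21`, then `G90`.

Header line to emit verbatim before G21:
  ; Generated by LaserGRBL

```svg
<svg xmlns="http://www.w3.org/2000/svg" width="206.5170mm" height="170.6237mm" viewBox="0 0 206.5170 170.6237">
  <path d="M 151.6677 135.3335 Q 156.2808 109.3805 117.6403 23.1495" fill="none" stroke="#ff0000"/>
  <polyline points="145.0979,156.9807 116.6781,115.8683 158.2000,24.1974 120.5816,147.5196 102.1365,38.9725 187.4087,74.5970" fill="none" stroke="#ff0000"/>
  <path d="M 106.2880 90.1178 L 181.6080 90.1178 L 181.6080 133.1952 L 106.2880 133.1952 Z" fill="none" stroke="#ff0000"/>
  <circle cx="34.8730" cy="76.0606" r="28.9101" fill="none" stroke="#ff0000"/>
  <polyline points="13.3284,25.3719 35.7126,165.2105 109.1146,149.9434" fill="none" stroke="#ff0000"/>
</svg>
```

1 u = 1 mm; y_m = 170.6237 − y.

[1] `<path>` quadratic bezier, #ff0000→score S434 F1835: (151.6677,35.2902) → (151.2709,52.0341) → (145.4674,76.3127) → (134.2572,108.1261) → (117.6403,147.4742)

[2] `<polyline>` open polyline, #ff0000→score S434 F1835: (145.0979,13.6430) → (116.6781,54.7554) → (158.2000,146.4263) → (120.5816,23.1041) → (102.1365,131.6512) → (187.4087,96.0267)

[3] `<path>` rectangle, #ff0000→score S434 F1835: (106.2880,80.5059) → (181.6080,80.5059) → (181.6080,37.4285) → (106.2880,37.4285) → (106.2880,80.5059) (closed)

[4] `<circle>` circle, #ff0000→score S434 F1835: (63.7831,94.5631) → (55.3155,115.0056) → (34.8730,123.4732) → (14.4305,115.0056) → (5.9629,94.5631) → (14.4305,74.1206) → (34.8730,65.6530) → (55.3155,74.1206) → (63.7831,94.5631) (closed)

[5] `<polyline>` open polyline, #ff0000→score S434 F1835: (13.3284,145.2518) → (35.7126,5.4132) → (109.1146,20.6803)

; Generated by LaserGRBL
G21
G90
G0 X151.6677 Y35.2902
M4 S434
G1 X151.2709 Y52.0341 F1835
G1 X145.4674 Y76.3127
G1 X134.2572 Y108.1261
G1 X117.6403 Y147.4742
M5
G0 X145.0979 Y13.6430
M4 S434
G1 X116.6781 Y54.7554 F1835
G1 X158.2000 Y146.4263
G1 X120.5816 Y23.1041
G1 X102.1365 Y131.6512
G1 X187.4087 Y96.0267
M5
G0 X106.2880 Y80.5059
M4 S434
G1 X181.6080 Y80.5059 F1835
G1 X181.6080 Y37.4285
G1 X106.2880 Y37.4285
G1 X106.2880 Y80.5059
M5
G0 X63.7831 Y94.5631
M4 S434
G1 X55.3155 Y115.0056 F1835
G1 X34.8730 Y123.4732
G1 X14.4305 Y115.0056
G1 X5.9629 Y94.5631
G1 X14.4305 Y74.1206
G1 X34.8730 Y65.6530
G1 X55.3155 Y74.1206
G1 X63.7831 Y94.5631
M5
G0 X13.3284 Y145.2518
M4 S434
G1 X35.7126 Y5.4132 F1835
G1 X109.1146 Y20.6803
M5
G0 X0.0000 Y0.0000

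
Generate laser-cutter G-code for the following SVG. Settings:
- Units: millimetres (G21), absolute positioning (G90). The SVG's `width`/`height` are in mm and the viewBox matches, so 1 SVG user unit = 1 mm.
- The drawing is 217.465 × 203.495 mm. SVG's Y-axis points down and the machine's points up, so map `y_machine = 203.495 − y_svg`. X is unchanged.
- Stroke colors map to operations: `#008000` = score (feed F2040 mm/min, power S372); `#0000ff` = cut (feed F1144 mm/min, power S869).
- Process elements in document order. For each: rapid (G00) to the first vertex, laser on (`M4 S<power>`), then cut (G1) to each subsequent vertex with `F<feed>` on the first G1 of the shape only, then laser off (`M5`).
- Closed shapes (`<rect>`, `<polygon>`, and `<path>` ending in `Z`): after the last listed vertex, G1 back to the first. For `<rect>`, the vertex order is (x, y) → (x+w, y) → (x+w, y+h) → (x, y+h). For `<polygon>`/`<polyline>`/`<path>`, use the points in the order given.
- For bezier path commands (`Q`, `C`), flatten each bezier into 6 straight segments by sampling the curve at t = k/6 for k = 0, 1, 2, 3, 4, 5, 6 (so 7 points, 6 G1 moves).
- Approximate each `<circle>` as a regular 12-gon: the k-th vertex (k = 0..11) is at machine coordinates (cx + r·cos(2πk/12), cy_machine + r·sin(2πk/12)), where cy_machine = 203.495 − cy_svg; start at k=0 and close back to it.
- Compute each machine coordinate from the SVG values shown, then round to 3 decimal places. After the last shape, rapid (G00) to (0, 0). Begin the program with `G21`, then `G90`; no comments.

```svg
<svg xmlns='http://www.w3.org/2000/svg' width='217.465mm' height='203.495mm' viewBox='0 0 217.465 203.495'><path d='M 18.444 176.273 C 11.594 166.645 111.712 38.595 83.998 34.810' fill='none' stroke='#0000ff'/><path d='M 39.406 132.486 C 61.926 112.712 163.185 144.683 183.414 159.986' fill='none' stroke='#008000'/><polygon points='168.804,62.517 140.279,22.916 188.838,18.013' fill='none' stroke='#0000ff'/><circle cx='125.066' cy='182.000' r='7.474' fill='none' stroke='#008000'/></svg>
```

G21
G90
G00 X18.444 Y27.222
M4 S869
G1 X22.846 Y40.781 F1144
G1 X38.554 Y67.336
G1 X59.045 Y100.145
G1 X77.798 Y132.467
G1 X88.289 Y157.561
G1 X83.998 Y168.685
M5
G00 X39.406 Y71.009
M4 S372
G1 X56.488 Y76.901 F2040
G1 X82.255 Y76.068
G1 X112.269 Y70.413
G1 X142.092 Y61.834
G1 X167.287 Y52.233
G1 X183.414 Y43.509
M5
G00 X168.804 Y140.978
M4 S869
G1 X140.279 Y180.579 F1144
G1 X188.838 Y185.482
G1 X168.804 Y140.978
M5
G00 X132.540 Y21.495
M4 S372
G1 X131.539 Y25.232 F2040
G1 X128.803 Y27.968
G1 X125.066 Y28.969
G1 X121.329 Y27.968
G1 X118.593 Y25.232
G1 X117.592 Y21.495
G1 X118.593 Y17.758
G1 X121.329 Y15.022
G1 X125.066 Y14.021
G1 X128.803 Y15.022
G1 X131.539 Y17.758
G1 X132.540 Y21.495
M5
G00 X0.000 Y0.000

Since the viewBox matches the mm dimensions, user units are millimetres directly. The only transform is the Y-flip y_m = 203.495 − y_svg.

Shape 1 is a cubic bezier drawn with `<path>`. Its stroke #0000ff means cut at S869, F1144. After flipping Y the toolpath is (18.444,27.222) → (22.846,40.781) → (38.554,67.336) → (59.045,100.145) → (77.798,132.467) → (88.289,157.561) → (83.998,168.685).

Shape 2 is a cubic bezier drawn with `<path>`. Its stroke #008000 means score at S372, F2040. After flipping Y the toolpath is (39.406,71.009) → (56.488,76.901) → (82.255,76.068) → (112.269,70.413) → (142.092,61.834) → (167.287,52.233) → (183.414,43.509).

Shape 3 is a regular polygon drawn with `<polygon>`. Its stroke #0000ff means cut at S869, F1144. After flipping Y the toolpath is (168.804,140.978) → (140.279,180.579) → (188.838,185.482) → (168.804,140.978), returning to the start.

Shape 4 is a circle drawn with `<circle>`. Its stroke #008000 means score at S372, F2040. After flipping Y the toolpath is (132.540,21.495) → (131.539,25.232) → (128.803,27.968) → (125.066,28.969) → (121.329,27.968) → (118.593,25.232) → (117.592,21.495) → (118.593,17.758) → (121.329,15.022) → (125.066,14.021) → (128.803,15.022) → (131.539,17.758) → (132.540,21.495), returning to the start.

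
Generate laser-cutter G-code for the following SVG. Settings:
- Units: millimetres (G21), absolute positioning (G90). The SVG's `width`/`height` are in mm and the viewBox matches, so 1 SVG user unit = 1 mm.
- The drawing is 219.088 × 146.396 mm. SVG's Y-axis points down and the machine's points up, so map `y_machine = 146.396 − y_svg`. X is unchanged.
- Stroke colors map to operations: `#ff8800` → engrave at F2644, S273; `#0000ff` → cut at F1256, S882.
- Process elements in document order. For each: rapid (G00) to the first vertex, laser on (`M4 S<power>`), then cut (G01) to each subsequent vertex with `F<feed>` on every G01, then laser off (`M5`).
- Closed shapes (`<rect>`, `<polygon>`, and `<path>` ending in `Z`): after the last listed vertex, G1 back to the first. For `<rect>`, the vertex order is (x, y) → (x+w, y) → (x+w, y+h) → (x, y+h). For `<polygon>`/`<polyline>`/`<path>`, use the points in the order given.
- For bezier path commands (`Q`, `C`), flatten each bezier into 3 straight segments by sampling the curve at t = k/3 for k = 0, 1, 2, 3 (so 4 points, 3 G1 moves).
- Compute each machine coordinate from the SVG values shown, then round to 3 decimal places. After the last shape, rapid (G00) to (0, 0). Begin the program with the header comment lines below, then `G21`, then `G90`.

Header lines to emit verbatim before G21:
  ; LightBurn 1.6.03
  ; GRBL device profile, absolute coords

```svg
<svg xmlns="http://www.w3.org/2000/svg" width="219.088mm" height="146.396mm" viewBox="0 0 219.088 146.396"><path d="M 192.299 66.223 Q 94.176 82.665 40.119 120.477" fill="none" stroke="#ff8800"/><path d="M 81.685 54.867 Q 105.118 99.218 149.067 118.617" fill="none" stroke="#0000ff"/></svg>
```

Since the viewBox matches the mm dimensions, user units are millimetres directly. The only transform is the Y-flip y_m = 146.396 − y_svg.

Shape 1 is a quadratic bezier drawn with `<path>`. Its stroke #ff8800 means engrave at S273, F2644. After flipping Y the toolpath is (192.299,80.173) → (131.780,66.837) → (81.053,48.753) → (40.119,25.919).

Shape 2 is a quadratic bezier drawn with `<path>`. Its stroke #0000ff means cut at S882, F1256. After flipping Y the toolpath is (81.685,91.529) → (99.587,64.734) → (122.047,43.484) → (149.067,27.779).

; LightBurn 1.6.03
; GRBL device profile, absolute coords
G21
G90
G00 X192.299 Y80.173
M4 S273
G01 X131.780 Y66.837 F2644
G01 X81.053 Y48.753 F2644
G01 X40.119 Y25.919 F2644
M5
G00 X81.685 Y91.529
M4 S882
G01 X99.587 Y64.734 F1256
G01 X122.047 Y43.484 F1256
G01 X149.067 Y27.779 F1256
M5
G00 X0.000 Y0.000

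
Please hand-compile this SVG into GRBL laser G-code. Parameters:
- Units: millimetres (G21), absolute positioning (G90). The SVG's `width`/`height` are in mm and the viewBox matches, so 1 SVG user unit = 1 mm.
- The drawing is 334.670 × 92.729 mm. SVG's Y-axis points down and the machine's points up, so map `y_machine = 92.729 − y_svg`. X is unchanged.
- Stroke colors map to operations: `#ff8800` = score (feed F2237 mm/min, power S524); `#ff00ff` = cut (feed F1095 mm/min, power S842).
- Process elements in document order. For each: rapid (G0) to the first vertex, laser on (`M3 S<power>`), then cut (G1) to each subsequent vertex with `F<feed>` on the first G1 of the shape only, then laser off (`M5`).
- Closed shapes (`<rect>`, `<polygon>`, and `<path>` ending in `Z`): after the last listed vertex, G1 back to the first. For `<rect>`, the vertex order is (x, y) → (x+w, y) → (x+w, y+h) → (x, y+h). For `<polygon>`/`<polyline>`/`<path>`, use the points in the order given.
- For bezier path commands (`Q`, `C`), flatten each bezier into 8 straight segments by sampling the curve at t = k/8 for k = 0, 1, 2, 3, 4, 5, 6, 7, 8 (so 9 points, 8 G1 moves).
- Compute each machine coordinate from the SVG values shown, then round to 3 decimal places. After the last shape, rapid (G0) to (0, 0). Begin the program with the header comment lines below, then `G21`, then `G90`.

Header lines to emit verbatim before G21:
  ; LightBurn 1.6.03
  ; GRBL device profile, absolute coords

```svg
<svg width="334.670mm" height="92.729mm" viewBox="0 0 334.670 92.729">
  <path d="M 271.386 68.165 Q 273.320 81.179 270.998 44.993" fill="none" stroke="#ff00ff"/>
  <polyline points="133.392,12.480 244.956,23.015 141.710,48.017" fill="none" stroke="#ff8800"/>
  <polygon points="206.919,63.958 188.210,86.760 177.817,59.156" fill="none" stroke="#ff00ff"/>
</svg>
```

; LightBurn 1.6.03
; GRBL device profile, absolute coords
G21
G90
G0 X271.386 Y24.564
M3 S842
G1 X271.803 Y22.079 F1095
G1 X272.087 Y21.132
G1 X272.238 Y21.722
G1 X272.256 Y23.850
G1 X272.141 Y27.515
G1 X271.893 Y32.718
G1 X271.512 Y39.458
G1 X270.998 Y47.736
M5
G0 X133.392 Y80.249
M3 S524
G1 X244.956 Y69.714 F2237
G1 X141.710 Y44.712
M5
G0 X206.919 Y28.771
M3 S842
G1 X188.210 Y5.969 F1095
G1 X177.817 Y33.573
G1 X206.919 Y28.771
M5
G0 X0.000 Y0.000

1 u = 1 mm; y_m = 92.729 − y.

[1] `<path>` quadratic bezier, #ff00ff→cut S842 F1095: (271.386,24.564) → (271.803,22.079) → (272.087,21.132) → (272.238,21.722) → (272.256,23.850) → (272.141,27.515) → (271.893,32.718) → (271.512,39.458) → (270.998,47.736)

[2] `<polyline>` open polyline, #ff8800→score S524 F2237: (133.392,80.249) → (244.956,69.714) → (141.710,44.712)

[3] `<polygon>` regular polygon, #ff00ff→cut S842 F1095: (206.919,28.771) → (188.210,5.969) → (177.817,33.573) → (206.919,28.771) (closed)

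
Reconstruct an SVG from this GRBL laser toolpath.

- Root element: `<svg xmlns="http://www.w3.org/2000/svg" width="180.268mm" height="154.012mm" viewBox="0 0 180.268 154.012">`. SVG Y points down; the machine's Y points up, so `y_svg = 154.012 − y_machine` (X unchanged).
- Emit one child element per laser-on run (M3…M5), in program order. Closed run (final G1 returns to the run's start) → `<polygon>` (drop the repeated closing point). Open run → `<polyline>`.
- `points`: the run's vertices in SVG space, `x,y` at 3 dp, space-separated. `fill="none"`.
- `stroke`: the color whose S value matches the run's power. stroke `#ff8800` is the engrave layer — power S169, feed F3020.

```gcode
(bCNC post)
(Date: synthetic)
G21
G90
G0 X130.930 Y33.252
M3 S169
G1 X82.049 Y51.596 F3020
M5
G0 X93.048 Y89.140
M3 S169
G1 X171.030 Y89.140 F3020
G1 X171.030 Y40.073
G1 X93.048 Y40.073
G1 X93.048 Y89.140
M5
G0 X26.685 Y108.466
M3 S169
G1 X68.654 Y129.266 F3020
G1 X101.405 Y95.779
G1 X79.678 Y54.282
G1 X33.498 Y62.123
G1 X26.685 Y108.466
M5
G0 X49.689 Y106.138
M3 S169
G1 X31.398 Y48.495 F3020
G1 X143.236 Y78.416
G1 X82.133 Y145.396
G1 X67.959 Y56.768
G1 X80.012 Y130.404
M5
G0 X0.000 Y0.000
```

Machine Y-up, SVG Y-down with viewBox height 154.012, so y_svg = 154.012 − y_machine; X carries over. Every run uses S169, so all elements get stroke `#ff8800` (engrave).

Run 1: The run is open, so emit a `<polyline>` with points (Y-flipped): 130.930,120.760 82.049,102.416.

Run 2: The run returns to its start, so emit a `<polygon>` with points (Y-flipped): 93.048,64.872 171.030,64.872 171.030,113.939 93.048,113.939.

Run 3: The run returns to its start, so emit a `<polygon>` with points (Y-flipped): 26.685,45.546 68.654,24.746 101.405,58.233 79.678,99.730 33.498,91.889.

Run 4: The run is open, so emit a `<polyline>` with points (Y-flipped): 49.689,47.874 31.398,105.517 143.236,75.596 82.133,8.616 67.959,97.244 80.012,23.608.

<svg xmlns="http://www.w3.org/2000/svg" width="180.268mm" height="154.012mm" viewBox="0 0 180.268 154.012">
  <polyline points="130.930,120.760 82.049,102.416" fill="none" stroke="#ff8800"/>
  <polygon points="93.048,64.872 171.030,64.872 171.030,113.939 93.048,113.939" fill="none" stroke="#ff8800"/>
  <polygon points="26.685,45.546 68.654,24.746 101.405,58.233 79.678,99.730 33.498,91.889" fill="none" stroke="#ff8800"/>
  <polyline points="49.689,47.874 31.398,105.517 143.236,75.596 82.133,8.616 67.959,97.244 80.012,23.608" fill="none" stroke="#ff8800"/>
</svg>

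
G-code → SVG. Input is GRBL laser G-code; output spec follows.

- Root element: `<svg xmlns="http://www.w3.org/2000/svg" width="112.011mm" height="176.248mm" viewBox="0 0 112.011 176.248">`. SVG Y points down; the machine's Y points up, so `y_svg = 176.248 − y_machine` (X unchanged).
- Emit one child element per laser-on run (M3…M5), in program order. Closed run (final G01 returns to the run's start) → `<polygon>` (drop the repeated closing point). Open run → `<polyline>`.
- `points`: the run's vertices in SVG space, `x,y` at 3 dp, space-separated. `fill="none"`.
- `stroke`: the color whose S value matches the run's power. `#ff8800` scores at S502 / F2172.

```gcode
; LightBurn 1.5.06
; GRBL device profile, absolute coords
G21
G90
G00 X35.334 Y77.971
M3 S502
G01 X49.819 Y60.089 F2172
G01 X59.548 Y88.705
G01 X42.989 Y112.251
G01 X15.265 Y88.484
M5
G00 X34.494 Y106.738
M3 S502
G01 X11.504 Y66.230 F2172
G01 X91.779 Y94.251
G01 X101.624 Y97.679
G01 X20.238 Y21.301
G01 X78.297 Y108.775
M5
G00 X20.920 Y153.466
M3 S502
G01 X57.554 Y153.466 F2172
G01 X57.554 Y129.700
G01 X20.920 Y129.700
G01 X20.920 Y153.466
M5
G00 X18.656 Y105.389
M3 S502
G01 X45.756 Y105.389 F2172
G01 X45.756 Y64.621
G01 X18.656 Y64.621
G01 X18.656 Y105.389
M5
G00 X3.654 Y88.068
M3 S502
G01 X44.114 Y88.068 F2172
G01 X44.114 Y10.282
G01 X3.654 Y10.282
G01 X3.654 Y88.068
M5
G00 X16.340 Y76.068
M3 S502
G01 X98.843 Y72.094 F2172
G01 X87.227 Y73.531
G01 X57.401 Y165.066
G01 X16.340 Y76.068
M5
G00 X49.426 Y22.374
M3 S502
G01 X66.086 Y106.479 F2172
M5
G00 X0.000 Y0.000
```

<svg xmlns="http://www.w3.org/2000/svg" width="112.011mm" height="176.248mm" viewBox="0 0 112.011 176.248">
  <polyline points="35.334,98.277 49.819,116.159 59.548,87.543 42.989,63.997 15.265,87.764" fill="none" stroke="#ff8800"/>
  <polyline points="34.494,69.510 11.504,110.018 91.779,81.997 101.624,78.569 20.238,154.947 78.297,67.473" fill="none" stroke="#ff8800"/>
  <polygon points="20.920,22.782 57.554,22.782 57.554,46.548 20.920,46.548" fill="none" stroke="#ff8800"/>
  <polygon points="18.656,70.859 45.756,70.859 45.756,111.627 18.656,111.627" fill="none" stroke="#ff8800"/>
  <polygon points="3.654,88.180 44.114,88.180 44.114,165.966 3.654,165.966" fill="none" stroke="#ff8800"/>
  <polygon points="16.340,100.180 98.843,104.154 87.227,102.717 57.401,11.182" fill="none" stroke="#ff8800"/>
  <polyline points="49.426,153.874 66.086,69.769" fill="none" stroke="#ff8800"/>
</svg>

Machine Y-up, SVG Y-down with viewBox height 176.248, so y_svg = 176.248 − y_machine; X carries over. Every run uses S502, so all elements get stroke `#ff8800` (score).

Run 1: The run is open, so emit a `<polyline>` with points (Y-flipped): 35.334,98.277 49.819,116.159 59.548,87.543 42.989,63.997 15.265,87.764.

Run 2: The run is open, so emit a `<polyline>` with points (Y-flipped): 34.494,69.510 11.504,110.018 91.779,81.997 101.624,78.569 20.238,154.947 78.297,67.473.

Run 3: The run returns to its start, so emit a `<polygon>` with points (Y-flipped): 20.920,22.782 57.554,22.782 57.554,46.548 20.920,46.548.

Run 4: The run returns to its start, so emit a `<polygon>` with points (Y-flipped): 18.656,70.859 45.756,70.859 45.756,111.627 18.656,111.627.

Run 5: The run returns to its start, so emit a `<polygon>` with points (Y-flipped): 3.654,88.180 44.114,88.180 44.114,165.966 3.654,165.966.

Run 6: The run returns to its start, so emit a `<polygon>` with points (Y-flipped): 16.340,100.180 98.843,104.154 87.227,102.717 57.401,11.182.

Run 7: The run is open, so emit a `<polyline>` with points (Y-flipped): 49.426,153.874 66.086,69.769.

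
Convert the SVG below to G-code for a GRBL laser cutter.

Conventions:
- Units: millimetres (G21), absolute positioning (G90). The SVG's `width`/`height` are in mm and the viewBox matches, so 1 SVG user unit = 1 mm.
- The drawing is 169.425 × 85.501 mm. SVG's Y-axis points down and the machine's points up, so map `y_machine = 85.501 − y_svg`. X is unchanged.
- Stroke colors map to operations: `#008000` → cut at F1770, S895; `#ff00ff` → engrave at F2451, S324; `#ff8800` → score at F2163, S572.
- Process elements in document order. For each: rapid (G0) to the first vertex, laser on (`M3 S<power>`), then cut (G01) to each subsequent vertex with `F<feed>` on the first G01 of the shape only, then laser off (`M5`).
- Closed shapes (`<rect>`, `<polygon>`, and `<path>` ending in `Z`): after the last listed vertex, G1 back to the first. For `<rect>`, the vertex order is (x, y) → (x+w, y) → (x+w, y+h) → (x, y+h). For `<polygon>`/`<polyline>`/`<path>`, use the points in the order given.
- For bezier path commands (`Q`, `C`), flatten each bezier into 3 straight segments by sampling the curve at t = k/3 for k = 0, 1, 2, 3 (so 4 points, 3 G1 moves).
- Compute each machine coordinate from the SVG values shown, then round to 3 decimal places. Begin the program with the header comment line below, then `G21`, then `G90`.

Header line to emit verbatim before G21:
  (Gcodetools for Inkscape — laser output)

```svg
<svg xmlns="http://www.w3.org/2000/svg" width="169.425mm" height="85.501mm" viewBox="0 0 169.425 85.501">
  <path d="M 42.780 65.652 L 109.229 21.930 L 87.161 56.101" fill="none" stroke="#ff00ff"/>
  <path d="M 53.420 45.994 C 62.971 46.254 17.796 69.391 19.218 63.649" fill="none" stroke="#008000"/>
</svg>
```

1 u = 1 mm; y_m = 85.501 − y.

[1] `<path>` open polyline, #ff00ff→engrave S324 F2451: (42.780,19.849) → (109.229,63.571) → (87.161,29.400)

[2] `<path>` cubic bezier, #008000→cut S895 F1770: (53.420,39.507) → (48.482,33.538) → (29.576,23.819) → (19.218,21.852)

(Gcodetools for Inkscape — laser output)
G21
G90
G0 X42.780 Y19.849
M3 S324
G01 X109.229 Y63.571 F2451
G01 X87.161 Y29.400
M5
G0 X53.420 Y39.507
M3 S895
G01 X48.482 Y33.538 F1770
G01 X29.576 Y23.819
G01 X19.218 Y21.852
M5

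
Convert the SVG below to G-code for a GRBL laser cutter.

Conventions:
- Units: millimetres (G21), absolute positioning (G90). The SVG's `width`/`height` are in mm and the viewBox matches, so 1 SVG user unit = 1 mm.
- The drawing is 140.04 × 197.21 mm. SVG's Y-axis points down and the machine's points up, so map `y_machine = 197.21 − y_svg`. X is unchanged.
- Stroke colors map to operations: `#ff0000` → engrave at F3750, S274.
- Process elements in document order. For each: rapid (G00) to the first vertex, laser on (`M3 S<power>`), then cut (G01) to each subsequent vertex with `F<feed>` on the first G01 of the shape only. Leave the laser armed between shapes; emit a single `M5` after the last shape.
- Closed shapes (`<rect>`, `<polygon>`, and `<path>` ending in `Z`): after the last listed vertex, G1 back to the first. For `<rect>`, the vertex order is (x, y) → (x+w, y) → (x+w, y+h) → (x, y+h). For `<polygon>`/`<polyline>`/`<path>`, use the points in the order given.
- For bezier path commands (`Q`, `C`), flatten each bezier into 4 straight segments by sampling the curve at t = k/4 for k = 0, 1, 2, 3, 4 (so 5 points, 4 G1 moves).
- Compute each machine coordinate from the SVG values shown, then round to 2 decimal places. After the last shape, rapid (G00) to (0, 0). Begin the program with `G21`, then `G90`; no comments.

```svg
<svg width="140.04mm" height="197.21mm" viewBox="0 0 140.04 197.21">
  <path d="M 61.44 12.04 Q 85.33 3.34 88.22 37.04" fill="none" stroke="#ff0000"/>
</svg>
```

G21
G90
G00 X61.44 Y185.17
M3 S274
G01 X72.07 Y186.87 F3750
G01 X80.08 Y183.27
G01 X85.46 Y174.37
G01 X88.22 Y160.17
M5
G00 X0.00 Y0.00

1 u = 1 mm; y_m = 197.21 − y.

[1] `<path>` quadratic bezier, #ff0000→engrave S274 F3750: (61.44,185.17) → (72.07,186.87) → (80.08,183.27) → (85.46,174.37) → (88.22,160.17)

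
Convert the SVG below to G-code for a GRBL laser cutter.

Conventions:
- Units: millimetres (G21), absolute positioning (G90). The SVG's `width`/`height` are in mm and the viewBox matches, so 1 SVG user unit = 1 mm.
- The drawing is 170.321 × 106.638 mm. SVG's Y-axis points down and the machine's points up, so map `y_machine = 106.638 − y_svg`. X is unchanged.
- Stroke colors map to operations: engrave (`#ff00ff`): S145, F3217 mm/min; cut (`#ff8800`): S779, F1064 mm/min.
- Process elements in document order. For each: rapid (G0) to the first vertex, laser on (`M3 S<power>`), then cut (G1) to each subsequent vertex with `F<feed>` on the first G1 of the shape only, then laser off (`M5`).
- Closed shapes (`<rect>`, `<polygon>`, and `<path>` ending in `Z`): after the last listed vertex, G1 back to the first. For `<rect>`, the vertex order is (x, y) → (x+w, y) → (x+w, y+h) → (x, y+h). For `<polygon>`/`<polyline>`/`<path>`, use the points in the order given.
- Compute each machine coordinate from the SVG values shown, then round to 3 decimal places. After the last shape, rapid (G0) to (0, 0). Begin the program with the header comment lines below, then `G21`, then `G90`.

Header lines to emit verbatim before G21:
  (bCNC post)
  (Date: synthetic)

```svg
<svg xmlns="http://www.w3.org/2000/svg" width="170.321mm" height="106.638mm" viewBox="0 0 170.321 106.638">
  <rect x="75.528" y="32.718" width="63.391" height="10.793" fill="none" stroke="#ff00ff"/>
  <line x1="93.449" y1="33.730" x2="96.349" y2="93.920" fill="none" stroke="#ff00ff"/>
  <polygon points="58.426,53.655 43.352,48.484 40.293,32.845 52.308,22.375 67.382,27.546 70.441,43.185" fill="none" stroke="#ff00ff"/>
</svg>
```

(bCNC post)
(Date: synthetic)
G21
G90
G0 X75.528 Y73.920
M3 S145
G1 X138.919 Y73.920 F3217
G1 X138.919 Y63.127
G1 X75.528 Y63.127
G1 X75.528 Y73.920
M5
G0 X93.449 Y72.908
M3 S145
G1 X96.349 Y12.718 F3217
M5
G0 X58.426 Y52.983
M3 S145
G1 X43.352 Y58.154 F3217
G1 X40.293 Y73.793
G1 X52.308 Y84.263
G1 X67.382 Y79.092
G1 X70.441 Y63.453
G1 X58.426 Y52.983
M5
G0 X0.000 Y0.000

Since the viewBox matches the mm dimensions, user units are millimetres directly. The only transform is the Y-flip y_m = 106.638 − y_svg.

Shape 1 is a rectangle drawn with `<rect>`. Its stroke #ff00ff means engrave at S145, F3217. After flipping Y the toolpath is (75.528,73.920) → (138.919,73.920) → (138.919,63.127) → (75.528,63.127) → (75.528,73.920), returning to the start.

Shape 2 is a line segment drawn with `<line>`. Its stroke #ff00ff means engrave at S145, F3217. After flipping Y the toolpath is (93.449,72.908) → (96.349,12.718).

Shape 3 is a regular polygon drawn with `<polygon>`. Its stroke #ff00ff means engrave at S145, F3217. After flipping Y the toolpath is (58.426,52.983) → (43.352,58.154) → (40.293,73.793) → (52.308,84.263) → (67.382,79.092) → (70.441,63.453) → (58.426,52.983), returning to the start.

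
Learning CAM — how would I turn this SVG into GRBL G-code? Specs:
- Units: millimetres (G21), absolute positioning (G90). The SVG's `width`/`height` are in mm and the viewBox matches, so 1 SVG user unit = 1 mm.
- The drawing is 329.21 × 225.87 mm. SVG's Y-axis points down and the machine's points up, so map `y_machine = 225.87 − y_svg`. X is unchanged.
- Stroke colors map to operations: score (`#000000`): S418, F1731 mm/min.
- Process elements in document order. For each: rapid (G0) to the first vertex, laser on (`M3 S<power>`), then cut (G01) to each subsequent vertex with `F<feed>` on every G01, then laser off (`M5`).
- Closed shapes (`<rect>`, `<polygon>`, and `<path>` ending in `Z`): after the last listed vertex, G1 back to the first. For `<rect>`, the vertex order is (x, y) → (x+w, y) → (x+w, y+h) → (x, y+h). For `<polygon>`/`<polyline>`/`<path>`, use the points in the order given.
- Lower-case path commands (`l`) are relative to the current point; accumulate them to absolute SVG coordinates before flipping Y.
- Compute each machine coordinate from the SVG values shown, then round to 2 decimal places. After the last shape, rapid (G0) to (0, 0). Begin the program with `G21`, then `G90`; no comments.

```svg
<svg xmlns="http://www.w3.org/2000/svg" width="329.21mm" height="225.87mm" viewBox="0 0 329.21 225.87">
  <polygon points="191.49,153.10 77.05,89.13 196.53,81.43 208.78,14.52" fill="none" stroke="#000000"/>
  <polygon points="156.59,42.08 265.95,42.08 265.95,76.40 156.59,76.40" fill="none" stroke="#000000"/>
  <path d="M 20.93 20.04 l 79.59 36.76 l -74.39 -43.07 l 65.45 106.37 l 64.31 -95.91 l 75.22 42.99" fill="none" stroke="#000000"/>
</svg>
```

viewBox `0 0 329.21 225.87` with mm width/height → 1 unit = 1 mm. Flip: y_m = 225.87 − y_svg.

**Shape 1** — `<polygon>` closed polygon, stroke `#000000` → score (S418, F1731). Machine vertices: (191.49,72.77) → (77.05,136.74) → (196.53,144.44) → (208.78,211.35) → (191.49,72.77). Closed: final G1 returns to the first vertex.

**Shape 2** — `<polygon>` rectangle, stroke `#000000` → score (S418, F1731). Machine vertices: (156.59,183.79) → (265.95,183.79) → (265.95,149.47) → (156.59,149.47) → (156.59,183.79). Closed: final G1 returns to the first vertex.

**Shape 3** — `<path>` open polyline, stroke `#000000` → score (S418, F1731). Machine vertices: (20.93,205.83) → (100.52,169.07) → (26.13,212.14) → (91.58,105.77) → (155.89,201.68) → (231.11,158.69). Open path.

G21
G90
G0 X191.49 Y72.77
M3 S418
G01 X77.05 Y136.74 F1731
G01 X196.53 Y144.44 F1731
G01 X208.78 Y211.35 F1731
G01 X191.49 Y72.77 F1731
M5
G0 X156.59 Y183.79
M3 S418
G01 X265.95 Y183.79 F1731
G01 X265.95 Y149.47 F1731
G01 X156.59 Y149.47 F1731
G01 X156.59 Y183.79 F1731
M5
G0 X20.93 Y205.83
M3 S418
G01 X100.52 Y169.07 F1731
G01 X26.13 Y212.14 F1731
G01 X91.58 Y105.77 F1731
G01 X155.89 Y201.68 F1731
G01 X231.11 Y158.69 F1731
M5
G0 X0.00 Y0.00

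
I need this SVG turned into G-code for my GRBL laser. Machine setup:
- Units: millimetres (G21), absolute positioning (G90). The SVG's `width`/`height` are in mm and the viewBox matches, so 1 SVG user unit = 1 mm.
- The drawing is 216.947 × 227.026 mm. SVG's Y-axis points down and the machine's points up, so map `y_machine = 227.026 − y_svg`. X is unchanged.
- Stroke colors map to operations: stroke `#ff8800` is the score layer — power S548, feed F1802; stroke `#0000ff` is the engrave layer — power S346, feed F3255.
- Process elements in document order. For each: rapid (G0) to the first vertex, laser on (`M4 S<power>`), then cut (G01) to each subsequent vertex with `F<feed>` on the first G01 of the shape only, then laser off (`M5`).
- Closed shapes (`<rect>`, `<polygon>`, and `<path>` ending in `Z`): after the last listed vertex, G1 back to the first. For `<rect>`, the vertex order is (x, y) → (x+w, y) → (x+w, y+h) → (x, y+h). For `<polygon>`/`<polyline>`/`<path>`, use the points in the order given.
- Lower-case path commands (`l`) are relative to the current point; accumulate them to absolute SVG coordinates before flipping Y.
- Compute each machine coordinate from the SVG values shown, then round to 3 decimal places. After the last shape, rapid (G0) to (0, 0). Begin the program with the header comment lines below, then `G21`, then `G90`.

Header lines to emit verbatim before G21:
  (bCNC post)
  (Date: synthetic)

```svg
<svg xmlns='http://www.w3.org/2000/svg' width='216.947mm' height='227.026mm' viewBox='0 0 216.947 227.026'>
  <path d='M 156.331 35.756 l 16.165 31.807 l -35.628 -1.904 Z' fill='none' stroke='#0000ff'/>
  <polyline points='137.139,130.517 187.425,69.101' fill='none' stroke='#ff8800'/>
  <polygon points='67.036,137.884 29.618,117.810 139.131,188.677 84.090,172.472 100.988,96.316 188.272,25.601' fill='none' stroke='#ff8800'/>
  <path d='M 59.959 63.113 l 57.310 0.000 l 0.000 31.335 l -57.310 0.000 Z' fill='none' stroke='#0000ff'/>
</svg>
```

(bCNC post)
(Date: synthetic)
G21
G90
G0 X156.331 Y191.270
M4 S346
G01 X172.496 Y159.463 F3255
G01 X136.868 Y161.367
G01 X156.331 Y191.270
M5
G0 X137.139 Y96.509
M4 S548
G01 X187.425 Y157.925 F1802
M5
G0 X67.036 Y89.142
M4 S548
G01 X29.618 Y109.216 F1802
G01 X139.131 Y38.349
G01 X84.090 Y54.554
G01 X100.988 Y130.710
G01 X188.272 Y201.425
G01 X67.036 Y89.142
M5
G0 X59.959 Y163.913
M4 S346
G01 X117.269 Y163.913 F3255
G01 X117.269 Y132.578
G01 X59.959 Y132.578
G01 X59.959 Y163.913
M5
G0 X0.000 Y0.000

1 u = 1 mm; y_m = 227.026 − y.

[1] `<path>` regular polygon, #0000ff→engrave S346 F3255: (156.331,191.270) → (172.496,159.463) → (136.868,161.367) → (156.331,191.270) (closed)

[2] `<polyline>` line segment, #ff8800→score S548 F1802: (137.139,96.509) → (187.425,157.925)

[3] `<polygon>` closed polygon, #ff8800→score S548 F1802: (67.036,89.142) → (29.618,109.216) → (139.131,38.349) → (84.090,54.554) → (100.988,130.710) → (188.272,201.425) → (67.036,89.142) (closed)

[4] `<path>` rectangle, #0000ff→engrave S346 F3255: (59.959,163.913) → (117.269,163.913) → (117.269,132.578) → (59.959,132.578) → (59.959,163.913) (closed)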